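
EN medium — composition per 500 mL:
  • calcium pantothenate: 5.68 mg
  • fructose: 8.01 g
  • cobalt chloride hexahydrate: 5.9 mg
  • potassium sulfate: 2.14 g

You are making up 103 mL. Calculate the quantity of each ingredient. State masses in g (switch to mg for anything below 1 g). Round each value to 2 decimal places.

Ratio of target to recipe volume: 103 / 500 = 0.206.
calcium pantothenate: 5.68 mg × (103 mL / 500 mL) = 1.17 mg
fructose: 8.01 g × (103 mL / 500 mL) = 1.65 g
cobalt chloride hexahydrate: 5.9 mg × (103 mL / 500 mL) = 1.22 mg
potassium sulfate: 2.14 g × (103 mL / 500 mL) = 0.44084 g = 440.84 mg

calcium pantothenate 1.17 mg; fructose 1.65 g; cobalt chloride hexahydrate 1.22 mg; potassium sulfate 440.84 mg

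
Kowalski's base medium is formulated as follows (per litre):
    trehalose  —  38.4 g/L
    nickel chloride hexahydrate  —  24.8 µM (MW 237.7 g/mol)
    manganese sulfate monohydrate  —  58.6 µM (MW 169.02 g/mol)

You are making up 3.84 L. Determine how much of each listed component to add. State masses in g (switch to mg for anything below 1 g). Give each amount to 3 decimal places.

trehalose 147.456 g; nickel chloride hexahydrate 22.637 mg; manganese sulfate monohydrate 38.034 mg

Working volume: 3.84 L.
trehalose: 38.4 g/L × 3.84 L = 147.456 g
nickel chloride hexahydrate: 24.8 µmol/L × 237.7 g/mol × 3.84 L ÷ 1000 = 22.637 mg
manganese sulfate monohydrate: 58.6 µmol/L × 169.02 g/mol × 3.84 L ÷ 1000 = 38.034 mg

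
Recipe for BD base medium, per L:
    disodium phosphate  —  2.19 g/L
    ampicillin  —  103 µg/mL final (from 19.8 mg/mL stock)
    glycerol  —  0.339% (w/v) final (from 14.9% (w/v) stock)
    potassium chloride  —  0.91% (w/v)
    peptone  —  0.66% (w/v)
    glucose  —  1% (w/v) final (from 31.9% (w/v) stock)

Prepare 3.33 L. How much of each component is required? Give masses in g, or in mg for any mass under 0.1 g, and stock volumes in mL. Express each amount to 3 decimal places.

disodium phosphate 7.293 g; ampicillin 17.323 mL; glycerol 75.763 mL; potassium chloride 30.303 g; peptone 21.978 g; glucose 104.389 mL

Working volume: 3.33 L.
disodium phosphate: 2.19 g/L × 3.33 L = 7.293 g
ampicillin: dilute stock: 103 µg/mL × 3330 mL ÷ 19800 µg/mL = 17.323 mL
glycerol: dilute stock: 0.339% ÷ 14.9% × 3330 mL = 75.763 mL
potassium chloride: 0.91 g per 100 mL × 3330 mL ÷ 100 = 30.303 g
peptone: 0.66% w/v = 6.6 g/L → 6.6 × 3.33 L = 21.978 g
glucose: C1V1 = C2V2 → 1% ÷ 31.9% × 3330 mL = 104.389 mL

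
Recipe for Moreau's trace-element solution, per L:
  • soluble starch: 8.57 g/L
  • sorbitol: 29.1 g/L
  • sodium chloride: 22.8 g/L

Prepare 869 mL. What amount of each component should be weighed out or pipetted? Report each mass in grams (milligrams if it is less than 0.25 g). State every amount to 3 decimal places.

Scale factor relative to 1 L: 0.869.
soluble starch: 8.57 g/L × 0.869 L = 7.447 g
sorbitol: 29.1 g/L × 0.869 L = 25.288 g
sodium chloride: 22.8 g/L × 0.869 L = 19.813 g

soluble starch 7.447 g; sorbitol 25.288 g; sodium chloride 19.813 g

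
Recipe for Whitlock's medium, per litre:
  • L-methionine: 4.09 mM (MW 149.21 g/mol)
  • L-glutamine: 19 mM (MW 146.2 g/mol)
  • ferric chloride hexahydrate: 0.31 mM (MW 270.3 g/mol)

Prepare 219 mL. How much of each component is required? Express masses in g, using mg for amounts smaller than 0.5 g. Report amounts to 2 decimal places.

Working volume: 219 mL = 0.219 L.
L-methionine: 4.09 mmol/L × 149.21 mg/mmol × 0.219 L = 133.65 mg
L-glutamine: 19 mmol/L × 146.2 g/mol × 0.219 L ÷ 1000 = 0.61 g
ferric chloride hexahydrate: 0.31 mmol/L × 270.3 mg/mmol × 0.219 L = 18.35 mg

L-methionine 133.65 mg; L-glutamine 0.61 g; ferric chloride hexahydrate 18.35 mg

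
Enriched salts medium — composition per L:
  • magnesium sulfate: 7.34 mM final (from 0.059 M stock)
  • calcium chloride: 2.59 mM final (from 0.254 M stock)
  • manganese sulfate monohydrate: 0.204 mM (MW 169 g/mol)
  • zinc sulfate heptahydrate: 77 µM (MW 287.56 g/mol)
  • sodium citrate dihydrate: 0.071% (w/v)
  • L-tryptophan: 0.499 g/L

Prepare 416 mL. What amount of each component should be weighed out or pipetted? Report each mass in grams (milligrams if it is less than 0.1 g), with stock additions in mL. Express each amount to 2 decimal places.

Target volume = 416 mL = 0.416 L.
magnesium sulfate: dilute stock: 7.34 mM × 416 mL ÷ 59 mM = 51.75 mL
calcium chloride: C1V1 = C2V2 → 2.59 mM × 416 mL ÷ 254 mM = 4.24 mL
manganese sulfate monohydrate: 0.204 mmol/L × 169 mg/mmol × 0.416 L = 14.34 mg
zinc sulfate heptahydrate: 77 µmol/L × 287.56 g/mol × 0.416 L ÷ 1000 = 9.21 mg
sodium citrate dihydrate: 0.071% w/v = 0.71 g/L → 0.71 × 0.416 L = 0.30 g
L-tryptophan: 0.499 g/L × 0.416 L = 0.21 g

magnesium sulfate 51.75 mL; calcium chloride 4.24 mL; manganese sulfate monohydrate 14.34 mg; zinc sulfate heptahydrate 9.21 mg; sodium citrate dihydrate 0.30 g; L-tryptophan 0.21 g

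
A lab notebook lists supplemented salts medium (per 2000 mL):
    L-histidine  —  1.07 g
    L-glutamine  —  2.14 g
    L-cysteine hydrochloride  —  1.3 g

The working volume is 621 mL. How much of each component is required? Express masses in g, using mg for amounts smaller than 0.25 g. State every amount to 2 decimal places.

L-histidine 0.33 g; L-glutamine 0.66 g; L-cysteine hydrochloride 0.40 g

Ratio of target to recipe volume: 621 / 2000 = 0.3105.
L-histidine: 1.07 g × (621 mL / 2000 mL) = 0.33 g
L-glutamine: 2.14 g × (621 mL / 2000 mL) = 0.66 g
L-cysteine hydrochloride: 1.3 g × (621 mL / 2000 mL) = 0.40 g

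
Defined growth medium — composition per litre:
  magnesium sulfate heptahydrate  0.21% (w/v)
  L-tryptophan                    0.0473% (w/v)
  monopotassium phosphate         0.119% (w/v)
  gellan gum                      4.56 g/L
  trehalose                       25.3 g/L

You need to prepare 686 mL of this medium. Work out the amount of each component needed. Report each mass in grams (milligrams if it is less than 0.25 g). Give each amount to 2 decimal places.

Scale factor relative to 1 L: 0.686.
magnesium sulfate heptahydrate: 0.21 g per 100 mL × 686 mL ÷ 100 = 1.44 g
L-tryptophan: 0.0473% w/v = 0.473 g/L → 0.473 × 0.686 L = 0.32 g
monopotassium phosphate: 0.119 g per 100 mL × 686 mL ÷ 100 = 0.82 g
gellan gum: 4.56 g/L × 0.686 L = 3.13 g
trehalose: 25.3 g/L × 0.686 L = 17.36 g

magnesium sulfate heptahydrate 1.44 g; L-tryptophan 0.32 g; monopotassium phosphate 0.82 g; gellan gum 3.13 g; trehalose 17.36 g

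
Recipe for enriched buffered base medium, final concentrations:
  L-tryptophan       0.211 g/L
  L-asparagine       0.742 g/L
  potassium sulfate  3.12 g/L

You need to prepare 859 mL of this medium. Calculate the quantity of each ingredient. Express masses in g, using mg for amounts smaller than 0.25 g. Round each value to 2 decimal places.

L-tryptophan 181.25 mg; L-asparagine 0.64 g; potassium sulfate 2.68 g

Scale factor relative to 1 L: 0.859.
L-tryptophan: 0.211 g/L × 0.859 L = 0.181249 g = 181.25 mg
L-asparagine: 0.742 g/L × 0.859 L = 0.64 g
potassium sulfate: 3.12 g/L × 0.859 L = 2.68 g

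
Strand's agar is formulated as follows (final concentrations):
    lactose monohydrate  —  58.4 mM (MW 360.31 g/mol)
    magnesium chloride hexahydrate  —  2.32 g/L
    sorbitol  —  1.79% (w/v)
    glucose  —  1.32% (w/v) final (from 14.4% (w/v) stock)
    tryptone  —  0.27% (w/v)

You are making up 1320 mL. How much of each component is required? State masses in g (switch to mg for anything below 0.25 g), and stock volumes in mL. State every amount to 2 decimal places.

Working volume: 1320 mL = 1.32 L.
lactose monohydrate: 58.4 mmol/L × 360.31 g/mol × 1.32 L ÷ 1000 = 27.78 g
magnesium chloride hexahydrate: 2.32 g/L × 1.32 L = 3.06 g
sorbitol: 1.79% w/v = 17.9 g/L → 17.9 × 1.32 L = 23.63 g
glucose: dilute stock: 1.32% ÷ 14.4% × 1320 mL = 121.00 mL
tryptone: 0.27% w/v = 2.7 g/L → 2.7 × 1.32 L = 3.56 g

lactose monohydrate 27.78 g; magnesium chloride hexahydrate 3.06 g; sorbitol 23.63 g; glucose 121.00 mL; tryptone 3.56 g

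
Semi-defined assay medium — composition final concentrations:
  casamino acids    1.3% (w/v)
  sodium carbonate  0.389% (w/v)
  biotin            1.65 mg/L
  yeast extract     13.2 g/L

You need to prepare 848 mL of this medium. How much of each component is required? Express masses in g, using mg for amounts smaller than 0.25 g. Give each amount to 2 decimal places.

casamino acids 11.02 g; sodium carbonate 3.30 g; biotin 1.40 mg; yeast extract 11.19 g

Scale factor relative to 1 L: 0.848.
casamino acids: 1.3% w/v = 13 g/L → 13 × 0.848 L = 11.02 g
sodium carbonate: 0.389% w/v = 3.89 g/L → 3.89 × 0.848 L = 3.30 g
biotin: 1.65 mg/L × 0.848 L = 1.40 mg
yeast extract: 13.2 g/L × 0.848 L = 11.19 g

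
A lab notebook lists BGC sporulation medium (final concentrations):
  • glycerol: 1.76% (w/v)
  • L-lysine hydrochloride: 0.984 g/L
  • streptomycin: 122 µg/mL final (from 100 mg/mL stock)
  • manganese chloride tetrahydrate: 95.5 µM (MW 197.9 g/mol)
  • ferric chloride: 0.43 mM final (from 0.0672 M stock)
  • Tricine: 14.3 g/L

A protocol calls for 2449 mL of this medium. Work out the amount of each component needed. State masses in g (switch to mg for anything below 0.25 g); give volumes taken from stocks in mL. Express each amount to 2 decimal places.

glycerol 43.10 g; L-lysine hydrochloride 2.41 g; streptomycin 2.99 mL; manganese chloride tetrahydrate 46.28 mg; ferric chloride 15.67 mL; Tricine 35.02 g

Working volume: 2449 mL = 2.449 L.
glycerol: 1.76% w/v = 17.6 g/L → 17.6 × 2.449 L = 43.10 g
L-lysine hydrochloride: 0.984 g/L × 2.449 L = 2.41 g
streptomycin: C1V1 = C2V2 → 122 µg/mL × 2449 mL ÷ 100000 µg/mL = 2.99 mL
manganese chloride tetrahydrate: 95.5 µmol/L × 197.9 g/mol × 2.449 L ÷ 1000 = 46.28 mg
ferric chloride: V = C2·V2/C1 = 0.43 mM × 2449 mL ÷ 67.2 mM = 15.67 mL
Tricine: 14.3 g/L × 2.449 L = 35.02 g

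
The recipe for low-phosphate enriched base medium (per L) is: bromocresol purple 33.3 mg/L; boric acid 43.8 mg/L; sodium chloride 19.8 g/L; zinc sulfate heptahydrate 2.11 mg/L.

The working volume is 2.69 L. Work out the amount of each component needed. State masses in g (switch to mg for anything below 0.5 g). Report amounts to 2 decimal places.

Working volume: 2.69 L.
bromocresol purple: 33.3 mg/L × 2.69 L = 89.58 mg
boric acid: 43.8 mg/L × 2.69 L = 117.82 mg
sodium chloride: 19.8 g/L × 2.69 L = 53.26 g
zinc sulfate heptahydrate: 2.11 mg/L × 2.69 L = 5.68 mg

bromocresol purple 89.58 mg; boric acid 117.82 mg; sodium chloride 53.26 g; zinc sulfate heptahydrate 5.68 mg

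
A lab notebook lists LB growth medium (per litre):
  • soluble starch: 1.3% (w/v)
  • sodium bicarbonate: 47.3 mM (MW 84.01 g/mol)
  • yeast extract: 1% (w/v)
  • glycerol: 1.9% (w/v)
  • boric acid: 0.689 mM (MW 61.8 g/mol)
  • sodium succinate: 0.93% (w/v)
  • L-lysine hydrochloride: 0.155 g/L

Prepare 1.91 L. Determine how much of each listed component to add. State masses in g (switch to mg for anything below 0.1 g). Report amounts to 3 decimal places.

Working volume: 1.91 L.
soluble starch: 1.3 g per 100 mL × 1910 mL ÷ 100 = 24.830 g
sodium bicarbonate: 47.3 mmol/L × 84.01 g/mol × 1.91 L ÷ 1000 = 7.590 g
yeast extract: 1% w/v = 10 g/L → 10 × 1.91 L = 19.100 g
glycerol: 1.9 g per 100 mL × 1910 mL ÷ 100 = 36.290 g
boric acid: 0.689 mmol/L × 61.8 mg/mmol × 1.91 L = 81.328 mg
sodium succinate: 0.93% w/v = 9.3 g/L → 9.3 × 1.91 L = 17.763 g
L-lysine hydrochloride: 0.155 g/L × 1.91 L = 0.296 g

soluble starch 24.830 g; sodium bicarbonate 7.590 g; yeast extract 19.100 g; glycerol 36.290 g; boric acid 81.328 mg; sodium succinate 17.763 g; L-lysine hydrochloride 0.296 g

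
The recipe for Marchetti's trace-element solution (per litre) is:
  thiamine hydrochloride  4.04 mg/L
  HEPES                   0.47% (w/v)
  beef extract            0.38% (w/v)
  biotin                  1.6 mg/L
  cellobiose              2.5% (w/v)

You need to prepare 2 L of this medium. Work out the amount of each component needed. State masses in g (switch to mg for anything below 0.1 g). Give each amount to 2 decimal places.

Scale factor relative to 1 L: 2.
thiamine hydrochloride: 4.04 mg/L × 2 L = 8.08 mg
HEPES: 0.47% w/v = 4.7 g/L → 4.7 × 2 L = 9.40 g
beef extract: 0.38% w/v = 3.8 g/L → 3.8 × 2 L = 7.60 g
biotin: 1.6 mg/L × 2 L = 3.20 mg
cellobiose: 2.5% w/v = 25 g/L → 25 × 2 L = 50.00 g

thiamine hydrochloride 8.08 mg; HEPES 9.40 g; beef extract 7.60 g; biotin 3.20 mg; cellobiose 50.00 g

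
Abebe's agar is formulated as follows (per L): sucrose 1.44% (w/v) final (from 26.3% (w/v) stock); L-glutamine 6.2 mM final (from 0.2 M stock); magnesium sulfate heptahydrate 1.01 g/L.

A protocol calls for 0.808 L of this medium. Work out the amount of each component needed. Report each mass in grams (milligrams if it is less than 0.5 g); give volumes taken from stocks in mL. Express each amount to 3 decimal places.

sucrose 44.240 mL; L-glutamine 25.048 mL; magnesium sulfate heptahydrate 0.816 g

Scale factor relative to 1 L: 0.808.
sucrose: C1V1 = C2V2 → 1.44% ÷ 26.3% × 808 mL = 44.240 mL
L-glutamine: dilute stock: 6.2 mM × 808 mL ÷ 200 mM = 25.048 mL
magnesium sulfate heptahydrate: 1.01 g/L × 0.808 L = 0.816 g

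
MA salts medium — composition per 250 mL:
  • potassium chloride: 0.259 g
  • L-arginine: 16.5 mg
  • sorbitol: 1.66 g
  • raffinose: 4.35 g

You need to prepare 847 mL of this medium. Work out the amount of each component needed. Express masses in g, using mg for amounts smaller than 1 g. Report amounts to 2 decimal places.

Scale factor = 847 mL / 250 mL = 3.388.
potassium chloride: 0.259 g × (847 mL / 250 mL) = 0.877492 g = 877.49 mg
L-arginine: 16.5 mg × (847 mL / 250 mL) = 55.90 mg
sorbitol: 1.66 g × (847 mL / 250 mL) = 5.62 g
raffinose: 4.35 g × (847 mL / 250 mL) = 14.74 g

potassium chloride 877.49 mg; L-arginine 55.90 mg; sorbitol 5.62 g; raffinose 14.74 g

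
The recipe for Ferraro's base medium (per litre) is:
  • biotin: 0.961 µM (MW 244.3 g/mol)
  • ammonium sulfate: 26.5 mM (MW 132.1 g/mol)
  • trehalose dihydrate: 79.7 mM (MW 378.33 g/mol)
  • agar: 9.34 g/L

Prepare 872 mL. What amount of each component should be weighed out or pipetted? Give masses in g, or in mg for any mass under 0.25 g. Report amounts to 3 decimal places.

Target volume = 872 mL = 0.872 L.
biotin: 0.961 µmol/L × 244.3 g/mol × 0.872 L ÷ 1000 = 0.205 mg
ammonium sulfate: 26.5 mmol/L × 132.1 g/mol × 0.872 L ÷ 1000 = 3.053 g
trehalose dihydrate: 79.7 mmol/L × 378.33 g/mol × 0.872 L ÷ 1000 = 26.293 g
agar: 9.34 g/L × 0.872 L = 8.144 g

biotin 0.205 mg; ammonium sulfate 3.053 g; trehalose dihydrate 26.293 g; agar 8.144 g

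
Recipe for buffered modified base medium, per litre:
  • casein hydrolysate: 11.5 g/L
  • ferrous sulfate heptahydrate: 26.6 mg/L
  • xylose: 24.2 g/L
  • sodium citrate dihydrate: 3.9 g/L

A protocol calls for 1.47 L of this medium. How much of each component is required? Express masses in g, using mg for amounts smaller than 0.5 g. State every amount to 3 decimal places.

casein hydrolysate 16.905 g; ferrous sulfate heptahydrate 39.102 mg; xylose 35.574 g; sodium citrate dihydrate 5.733 g

Scale factor relative to 1 L: 1.47.
casein hydrolysate: 11.5 g/L × 1.47 L = 16.905 g
ferrous sulfate heptahydrate: 26.6 mg/L × 1.47 L = 39.102 mg
xylose: 24.2 g/L × 1.47 L = 35.574 g
sodium citrate dihydrate: 3.9 g/L × 1.47 L = 5.733 g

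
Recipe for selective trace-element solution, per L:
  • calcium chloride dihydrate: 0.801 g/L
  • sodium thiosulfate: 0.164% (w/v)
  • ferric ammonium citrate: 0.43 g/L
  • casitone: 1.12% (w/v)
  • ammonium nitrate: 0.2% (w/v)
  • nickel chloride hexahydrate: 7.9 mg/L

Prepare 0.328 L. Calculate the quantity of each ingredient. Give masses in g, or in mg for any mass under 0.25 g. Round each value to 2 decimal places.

Scale factor relative to 1 L: 0.328.
calcium chloride dihydrate: 0.801 g/L × 0.328 L = 0.26 g
sodium thiosulfate: 0.164% w/v = 1.64 g/L → 1.64 × 0.328 L = 0.54 g
ferric ammonium citrate: 0.43 g/L × 0.328 L = 0.14104 g = 141.04 mg
casitone: 1.12% w/v = 11.2 g/L → 11.2 × 0.328 L = 3.67 g
ammonium nitrate: 0.2% w/v = 2 g/L → 2 × 0.328 L = 0.66 g
nickel chloride hexahydrate: 7.9 mg/L × 0.328 L = 2.59 mg

calcium chloride dihydrate 0.26 g; sodium thiosulfate 0.54 g; ferric ammonium citrate 141.04 mg; casitone 3.67 g; ammonium nitrate 0.66 g; nickel chloride hexahydrate 2.59 mg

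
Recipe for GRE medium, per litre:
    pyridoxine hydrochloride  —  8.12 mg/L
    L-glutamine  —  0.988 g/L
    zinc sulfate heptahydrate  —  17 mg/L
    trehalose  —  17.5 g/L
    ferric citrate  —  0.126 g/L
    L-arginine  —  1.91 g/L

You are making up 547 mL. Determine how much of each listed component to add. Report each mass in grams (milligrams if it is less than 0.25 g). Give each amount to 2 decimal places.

pyridoxine hydrochloride 4.44 mg; L-glutamine 0.54 g; zinc sulfate heptahydrate 9.30 mg; trehalose 9.57 g; ferric citrate 68.92 mg; L-arginine 1.04 g

Working volume: 547 mL = 0.547 L.
pyridoxine hydrochloride: 8.12 mg/L × 0.547 L = 4.44 mg
L-glutamine: 0.988 g/L × 0.547 L = 0.54 g
zinc sulfate heptahydrate: 17 mg/L × 0.547 L = 9.30 mg
trehalose: 17.5 g/L × 0.547 L = 9.57 g
ferric citrate: 0.126 g/L × 0.547 L = 0.068922 g = 68.92 mg
L-arginine: 1.91 g/L × 0.547 L = 1.04 g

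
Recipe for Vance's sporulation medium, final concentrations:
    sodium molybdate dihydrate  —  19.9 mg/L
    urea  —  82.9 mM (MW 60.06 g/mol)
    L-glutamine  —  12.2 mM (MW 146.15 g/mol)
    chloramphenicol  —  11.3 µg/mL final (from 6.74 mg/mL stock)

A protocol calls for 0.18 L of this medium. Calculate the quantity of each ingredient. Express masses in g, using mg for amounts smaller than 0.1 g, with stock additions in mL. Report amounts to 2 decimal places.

sodium molybdate dihydrate 3.58 mg; urea 0.90 g; L-glutamine 0.32 g; chloramphenicol 0.30 mL

Scale factor relative to 1 L: 0.18.
sodium molybdate dihydrate: 19.9 mg/L × 0.18 L = 3.58 mg
urea: 82.9 mmol/L × 60.06 g/mol × 0.18 L ÷ 1000 = 0.90 g
L-glutamine: 12.2 mmol/L × 146.15 g/mol × 0.18 L ÷ 1000 = 0.32 g
chloramphenicol: V = C2·V2/C1 = 11.3 µg/mL × 180 mL ÷ 6740 µg/mL = 0.30 mL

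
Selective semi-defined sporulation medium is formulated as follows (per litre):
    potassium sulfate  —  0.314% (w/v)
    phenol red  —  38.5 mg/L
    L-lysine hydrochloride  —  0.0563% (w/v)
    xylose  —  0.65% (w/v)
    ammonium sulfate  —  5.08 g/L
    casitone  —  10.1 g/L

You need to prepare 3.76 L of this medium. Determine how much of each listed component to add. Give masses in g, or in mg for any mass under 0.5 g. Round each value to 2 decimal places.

potassium sulfate 11.81 g; phenol red 144.76 mg; L-lysine hydrochloride 2.12 g; xylose 24.44 g; ammonium sulfate 19.10 g; casitone 37.98 g

Scale factor relative to 1 L: 3.76.
potassium sulfate: 0.314% w/v = 3.14 g/L → 3.14 × 3.76 L = 11.81 g
phenol red: 38.5 mg/L × 3.76 L = 144.76 mg
L-lysine hydrochloride: 0.0563 g per 100 mL × 3760 mL ÷ 100 = 2.12 g
xylose: 0.65 g per 100 mL × 3760 mL ÷ 100 = 24.44 g
ammonium sulfate: 5.08 g/L × 3.76 L = 19.10 g
casitone: 10.1 g/L × 3.76 L = 37.98 g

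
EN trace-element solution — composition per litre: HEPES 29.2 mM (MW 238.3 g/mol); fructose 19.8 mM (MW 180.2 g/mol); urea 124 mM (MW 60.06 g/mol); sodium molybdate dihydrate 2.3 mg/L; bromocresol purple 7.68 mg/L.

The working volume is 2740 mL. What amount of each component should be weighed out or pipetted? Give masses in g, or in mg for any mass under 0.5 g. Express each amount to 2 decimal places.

Scale factor relative to 1 L: 2.74.
HEPES: 29.2 mmol/L × 238.3 g/mol × 2.74 L ÷ 1000 = 19.07 g
fructose: 19.8 mmol/L × 180.2 g/mol × 2.74 L ÷ 1000 = 9.78 g
urea: 124 mmol/L × 60.06 g/mol × 2.74 L ÷ 1000 = 20.41 g
sodium molybdate dihydrate: 2.3 mg/L × 2.74 L = 6.30 mg
bromocresol purple: 7.68 mg/L × 2.74 L = 21.04 mg

HEPES 19.07 g; fructose 9.78 g; urea 20.41 g; sodium molybdate dihydrate 6.30 mg; bromocresol purple 21.04 mg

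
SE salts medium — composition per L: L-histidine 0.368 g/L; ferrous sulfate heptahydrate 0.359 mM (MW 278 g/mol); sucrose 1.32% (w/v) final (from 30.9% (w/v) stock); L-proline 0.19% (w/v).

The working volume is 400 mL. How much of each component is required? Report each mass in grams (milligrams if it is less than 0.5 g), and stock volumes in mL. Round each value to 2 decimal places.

Target volume = 400 mL = 0.4 L.
L-histidine: 0.368 g/L × 0.4 L = 0.1472 g = 147.20 mg
ferrous sulfate heptahydrate: 0.359 mmol/L × 278 mg/mmol × 0.4 L = 39.92 mg
sucrose: C1V1 = C2V2 → 1.32% ÷ 30.9% × 400 mL = 17.09 mL
L-proline: 0.19% w/v = 1.9 g/L → 1.9 × 0.4 L = 0.76 g

L-histidine 147.20 mg; ferrous sulfate heptahydrate 39.92 mg; sucrose 17.09 mL; L-proline 0.76 g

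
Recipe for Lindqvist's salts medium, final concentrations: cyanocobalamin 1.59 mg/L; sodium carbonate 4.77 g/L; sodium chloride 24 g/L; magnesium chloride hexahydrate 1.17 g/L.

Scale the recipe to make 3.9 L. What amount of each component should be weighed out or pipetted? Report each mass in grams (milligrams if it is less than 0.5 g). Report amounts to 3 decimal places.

cyanocobalamin 6.201 mg; sodium carbonate 18.603 g; sodium chloride 93.600 g; magnesium chloride hexahydrate 4.563 g

Working volume: 3.9 L.
cyanocobalamin: 1.59 mg/L × 3.9 L = 6.201 mg
sodium carbonate: 4.77 g/L × 3.9 L = 18.603 g
sodium chloride: 24 g/L × 3.9 L = 93.600 g
magnesium chloride hexahydrate: 1.17 g/L × 3.9 L = 4.563 g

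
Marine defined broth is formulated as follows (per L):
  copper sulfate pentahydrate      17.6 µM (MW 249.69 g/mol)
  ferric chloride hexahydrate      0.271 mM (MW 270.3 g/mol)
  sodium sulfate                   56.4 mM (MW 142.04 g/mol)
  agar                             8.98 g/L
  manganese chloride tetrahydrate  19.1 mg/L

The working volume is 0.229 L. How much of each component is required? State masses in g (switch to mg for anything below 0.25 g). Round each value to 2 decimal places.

Scale factor relative to 1 L: 0.229.
copper sulfate pentahydrate: 17.6 µmol/L × 249.69 g/mol × 0.229 L ÷ 1000 = 1.01 mg
ferric chloride hexahydrate: 0.271 mmol/L × 270.3 mg/mmol × 0.229 L = 16.77 mg
sodium sulfate: 56.4 mmol/L × 142.04 g/mol × 0.229 L ÷ 1000 = 1.83 g
agar: 8.98 g/L × 0.229 L = 2.06 g
manganese chloride tetrahydrate: 19.1 mg/L × 0.229 L = 4.37 mg

copper sulfate pentahydrate 1.01 mg; ferric chloride hexahydrate 16.77 mg; sodium sulfate 1.83 g; agar 2.06 g; manganese chloride tetrahydrate 4.37 mg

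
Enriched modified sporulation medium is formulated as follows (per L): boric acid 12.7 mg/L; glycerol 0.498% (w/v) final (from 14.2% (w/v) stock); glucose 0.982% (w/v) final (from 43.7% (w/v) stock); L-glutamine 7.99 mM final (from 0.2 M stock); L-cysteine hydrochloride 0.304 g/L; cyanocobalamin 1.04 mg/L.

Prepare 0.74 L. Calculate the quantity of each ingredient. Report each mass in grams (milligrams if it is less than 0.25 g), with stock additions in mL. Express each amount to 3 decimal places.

boric acid 9.398 mg; glycerol 25.952 mL; glucose 16.629 mL; L-glutamine 29.563 mL; L-cysteine hydrochloride 224.960 mg; cyanocobalamin 0.770 mg

Working volume: 0.74 L.
boric acid: 12.7 mg/L × 0.74 L = 9.398 mg
glycerol: dilute stock: 0.498% ÷ 14.2% × 740 mL = 25.952 mL
glucose: V = C2·V2/C1 = 0.982% ÷ 43.7% × 740 mL = 16.629 mL
L-glutamine: C1V1 = C2V2 → 7.99 mM × 740 mL ÷ 200 mM = 29.563 mL
L-cysteine hydrochloride: 0.304 g/L × 0.74 L = 0.22496 g = 224.960 mg
cyanocobalamin: 1.04 mg/L × 0.74 L = 0.770 mg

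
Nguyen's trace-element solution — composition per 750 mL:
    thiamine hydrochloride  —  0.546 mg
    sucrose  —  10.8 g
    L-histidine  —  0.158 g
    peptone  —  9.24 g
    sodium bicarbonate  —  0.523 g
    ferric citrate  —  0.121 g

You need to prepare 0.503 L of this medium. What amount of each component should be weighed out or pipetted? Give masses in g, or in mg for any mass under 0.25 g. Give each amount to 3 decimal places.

Ratio of target to recipe volume: 503 / 750 = 0.670667.
thiamine hydrochloride: 0.546 mg × (503 mL / 750 mL) = 0.366 mg
sucrose: 10.8 g × (503 mL / 750 mL) = 7.243 g
L-histidine: 0.158 g × (503 mL / 750 mL) = 0.105965 g = 105.965 mg
peptone: 9.24 g × (503 mL / 750 mL) = 6.197 g
sodium bicarbonate: 0.523 g × (503 mL / 750 mL) = 0.351 g
ferric citrate: 0.121 g × (503 mL / 750 mL) = 0.0811507 g = 81.151 mg

thiamine hydrochloride 0.366 mg; sucrose 7.243 g; L-histidine 105.965 mg; peptone 6.197 g; sodium bicarbonate 0.351 g; ferric citrate 81.151 mg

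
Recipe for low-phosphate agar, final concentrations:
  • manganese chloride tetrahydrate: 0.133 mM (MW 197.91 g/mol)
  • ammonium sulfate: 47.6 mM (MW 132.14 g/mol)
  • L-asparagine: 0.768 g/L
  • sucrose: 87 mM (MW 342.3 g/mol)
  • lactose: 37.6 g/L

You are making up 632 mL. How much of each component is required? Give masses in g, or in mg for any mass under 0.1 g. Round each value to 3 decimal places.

manganese chloride tetrahydrate 16.636 mg; ammonium sulfate 3.975 g; L-asparagine 0.485 g; sucrose 18.821 g; lactose 23.763 g

Target volume = 632 mL = 0.632 L.
manganese chloride tetrahydrate: 0.133 mmol/L × 197.91 mg/mmol × 0.632 L = 16.636 mg
ammonium sulfate: 47.6 mmol/L × 132.14 g/mol × 0.632 L ÷ 1000 = 3.975 g
L-asparagine: 0.768 g/L × 0.632 L = 0.485 g
sucrose: 87 mmol/L × 342.3 g/mol × 0.632 L ÷ 1000 = 18.821 g
lactose: 37.6 g/L × 0.632 L = 23.763 g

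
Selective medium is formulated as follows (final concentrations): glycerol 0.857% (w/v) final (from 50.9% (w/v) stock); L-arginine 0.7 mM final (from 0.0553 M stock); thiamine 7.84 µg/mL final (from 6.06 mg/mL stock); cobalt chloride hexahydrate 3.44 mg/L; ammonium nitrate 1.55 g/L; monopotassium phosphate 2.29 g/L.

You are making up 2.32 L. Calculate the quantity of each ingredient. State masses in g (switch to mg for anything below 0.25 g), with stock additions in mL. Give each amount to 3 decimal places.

glycerol 39.062 mL; L-arginine 29.367 mL; thiamine 3.001 mL; cobalt chloride hexahydrate 7.981 mg; ammonium nitrate 3.596 g; monopotassium phosphate 5.313 g

Working volume: 2.32 L.
glycerol: dilute stock: 0.857% ÷ 50.9% × 2320 mL = 39.062 mL
L-arginine: V = C2·V2/C1 = 0.7 mM × 2320 mL ÷ 55.3 mM = 29.367 mL
thiamine: V = C2·V2/C1 = 7.84 µg/mL × 2320 mL ÷ 6060 µg/mL = 3.001 mL
cobalt chloride hexahydrate: 3.44 mg/L × 2.32 L = 7.981 mg
ammonium nitrate: 1.55 g/L × 2.32 L = 3.596 g
monopotassium phosphate: 2.29 g/L × 2.32 L = 5.313 g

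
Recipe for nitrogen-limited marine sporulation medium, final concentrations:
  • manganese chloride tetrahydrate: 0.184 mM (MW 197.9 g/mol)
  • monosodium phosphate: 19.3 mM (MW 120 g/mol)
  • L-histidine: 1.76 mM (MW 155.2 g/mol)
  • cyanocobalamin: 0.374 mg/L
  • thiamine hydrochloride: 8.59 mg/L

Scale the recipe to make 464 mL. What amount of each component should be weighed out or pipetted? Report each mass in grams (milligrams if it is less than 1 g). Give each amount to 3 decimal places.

Working volume: 464 mL = 0.464 L.
manganese chloride tetrahydrate: 0.184 mmol/L × 197.9 mg/mmol × 0.464 L = 16.896 mg
monosodium phosphate: 19.3 mmol/L × 120 g/mol × 0.464 L ÷ 1000 = 1.075 g
L-histidine: 1.76 mmol/L × 155.2 mg/mmol × 0.464 L = 126.743 mg
cyanocobalamin: 0.374 mg/L × 0.464 L = 0.174 mg
thiamine hydrochloride: 8.59 mg/L × 0.464 L = 3.986 mg

manganese chloride tetrahydrate 16.896 mg; monosodium phosphate 1.075 g; L-histidine 126.743 mg; cyanocobalamin 0.174 mg; thiamine hydrochloride 3.986 mg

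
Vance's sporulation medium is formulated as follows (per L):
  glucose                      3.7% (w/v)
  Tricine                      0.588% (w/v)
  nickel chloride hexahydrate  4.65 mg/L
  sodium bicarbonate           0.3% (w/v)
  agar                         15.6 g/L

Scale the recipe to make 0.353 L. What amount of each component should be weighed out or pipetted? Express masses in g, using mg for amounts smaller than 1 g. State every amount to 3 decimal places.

Working volume: 0.353 L.
glucose: 3.7 g per 100 mL × 353 mL ÷ 100 = 13.061 g
Tricine: 0.588% w/v = 5.88 g/L → 5.88 × 0.353 L = 2.076 g
nickel chloride hexahydrate: 4.65 mg/L × 0.353 L = 1.641 mg
sodium bicarbonate: 0.3 g per 100 mL × 353 mL ÷ 100 = 1.059 g
agar: 15.6 g/L × 0.353 L = 5.507 g

glucose 13.061 g; Tricine 2.076 g; nickel chloride hexahydrate 1.641 mg; sodium bicarbonate 1.059 g; agar 5.507 g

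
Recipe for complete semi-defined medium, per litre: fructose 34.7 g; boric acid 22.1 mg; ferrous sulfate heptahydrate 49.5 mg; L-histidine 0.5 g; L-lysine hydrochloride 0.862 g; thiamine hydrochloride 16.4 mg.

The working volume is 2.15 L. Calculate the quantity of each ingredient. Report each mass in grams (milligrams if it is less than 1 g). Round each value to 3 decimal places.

Ratio of target to recipe volume: 2150 / 1000 = 2.15.
fructose: 34.7 g × (2150 mL / 1000 mL) = 74.605 g
boric acid: 22.1 mg × (2150 mL / 1000 mL) = 47.515 mg
ferrous sulfate heptahydrate: 49.5 mg × (2150 mL / 1000 mL) = 106.425 mg
L-histidine: 0.5 g × (2150 mL / 1000 mL) = 1.075 g
L-lysine hydrochloride: 0.862 g × (2150 mL / 1000 mL) = 1.853 g
thiamine hydrochloride: 16.4 mg × (2150 mL / 1000 mL) = 35.260 mg

fructose 74.605 g; boric acid 47.515 mg; ferrous sulfate heptahydrate 106.425 mg; L-histidine 1.075 g; L-lysine hydrochloride 1.853 g; thiamine hydrochloride 35.260 mg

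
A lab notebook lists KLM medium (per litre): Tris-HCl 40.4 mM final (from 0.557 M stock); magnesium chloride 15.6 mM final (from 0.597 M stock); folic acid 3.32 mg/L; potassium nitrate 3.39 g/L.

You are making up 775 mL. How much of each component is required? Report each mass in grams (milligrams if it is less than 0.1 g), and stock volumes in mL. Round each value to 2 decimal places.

Tris-HCl 56.21 mL; magnesium chloride 20.25 mL; folic acid 2.57 mg; potassium nitrate 2.63 g

Working volume: 775 mL = 0.775 L.
Tris-HCl: C1V1 = C2V2 → 40.4 mM × 775 mL ÷ 557 mM = 56.21 mL
magnesium chloride: dilute stock: 15.6 mM × 775 mL ÷ 597 mM = 20.25 mL
folic acid: 3.32 mg/L × 0.775 L = 2.57 mg
potassium nitrate: 3.39 g/L × 0.775 L = 2.63 g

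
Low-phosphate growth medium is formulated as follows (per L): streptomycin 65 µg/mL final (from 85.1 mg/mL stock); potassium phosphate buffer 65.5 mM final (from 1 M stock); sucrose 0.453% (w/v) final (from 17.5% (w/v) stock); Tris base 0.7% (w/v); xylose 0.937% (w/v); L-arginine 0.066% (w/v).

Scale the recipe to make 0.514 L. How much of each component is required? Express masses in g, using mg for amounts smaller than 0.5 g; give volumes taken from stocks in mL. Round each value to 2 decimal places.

Working volume: 0.514 L.
streptomycin: C1V1 = C2V2 → 65 µg/mL × 514 mL ÷ 85100 µg/mL = 0.39 mL
potassium phosphate buffer: V = C2·V2/C1 = 65.5 mM × 514 mL ÷ 1000 mM = 33.67 mL
sucrose: C1V1 = C2V2 → 0.453% ÷ 17.5% × 514 mL = 13.31 mL
Tris base: 0.7% w/v = 7 g/L → 7 × 0.514 L = 3.60 g
xylose: 0.937 g per 100 mL × 514 mL ÷ 100 = 4.82 g
L-arginine: 0.066% w/v = 0.66 g/L → 0.66 × 0.514 L = 0.33924 g = 339.24 mg

streptomycin 0.39 mL; potassium phosphate buffer 33.67 mL; sucrose 13.31 mL; Tris base 3.60 g; xylose 4.82 g; L-arginine 339.24 mg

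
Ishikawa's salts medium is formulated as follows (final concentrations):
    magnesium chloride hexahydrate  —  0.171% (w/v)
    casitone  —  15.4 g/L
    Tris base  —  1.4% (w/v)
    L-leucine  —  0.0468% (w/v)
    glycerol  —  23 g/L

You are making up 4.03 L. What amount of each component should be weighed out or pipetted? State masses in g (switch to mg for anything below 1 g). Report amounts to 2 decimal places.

magnesium chloride hexahydrate 6.89 g; casitone 62.06 g; Tris base 56.42 g; L-leucine 1.89 g; glycerol 92.69 g

Working volume: 4.03 L.
magnesium chloride hexahydrate: 0.171% w/v = 1.71 g/L → 1.71 × 4.03 L = 6.89 g
casitone: 15.4 g/L × 4.03 L = 62.06 g
Tris base: 1.4% w/v = 14 g/L → 14 × 4.03 L = 56.42 g
L-leucine: 0.0468% w/v = 0.468 g/L → 0.468 × 4.03 L = 1.89 g
glycerol: 23 g/L × 4.03 L = 92.69 g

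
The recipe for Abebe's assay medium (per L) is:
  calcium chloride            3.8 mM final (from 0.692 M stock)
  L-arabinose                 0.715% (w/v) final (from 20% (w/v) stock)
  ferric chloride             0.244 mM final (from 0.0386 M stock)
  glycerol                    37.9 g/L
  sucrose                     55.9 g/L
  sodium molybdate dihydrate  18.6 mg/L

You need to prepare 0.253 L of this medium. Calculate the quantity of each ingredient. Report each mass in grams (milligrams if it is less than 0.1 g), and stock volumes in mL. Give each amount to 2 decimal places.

calcium chloride 1.39 mL; L-arabinose 9.04 mL; ferric chloride 1.60 mL; glycerol 9.59 g; sucrose 14.14 g; sodium molybdate dihydrate 4.71 mg

Working volume: 0.253 L.
calcium chloride: C1V1 = C2V2 → 3.8 mM × 253 mL ÷ 692 mM = 1.39 mL
L-arabinose: V = C2·V2/C1 = 0.715% ÷ 20% × 253 mL = 9.04 mL
ferric chloride: C1V1 = C2V2 → 0.244 mM × 253 mL ÷ 38.6 mM = 1.60 mL
glycerol: 37.9 g/L × 0.253 L = 9.59 g
sucrose: 55.9 g/L × 0.253 L = 14.14 g
sodium molybdate dihydrate: 18.6 mg/L × 0.253 L = 4.71 mg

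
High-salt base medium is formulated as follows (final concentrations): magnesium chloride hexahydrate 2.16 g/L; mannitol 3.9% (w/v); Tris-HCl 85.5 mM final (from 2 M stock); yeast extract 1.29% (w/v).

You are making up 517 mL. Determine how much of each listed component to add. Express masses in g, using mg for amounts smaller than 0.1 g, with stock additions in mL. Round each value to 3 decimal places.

magnesium chloride hexahydrate 1.117 g; mannitol 20.163 g; Tris-HCl 22.102 mL; yeast extract 6.669 g

Working volume: 517 mL = 0.517 L.
magnesium chloride hexahydrate: 2.16 g/L × 0.517 L = 1.117 g
mannitol: 3.9% w/v = 39 g/L → 39 × 0.517 L = 20.163 g
Tris-HCl: C1V1 = C2V2 → 85.5 mM × 517 mL ÷ 2000 mM = 22.102 mL
yeast extract: 1.29% w/v = 12.9 g/L → 12.9 × 0.517 L = 6.669 g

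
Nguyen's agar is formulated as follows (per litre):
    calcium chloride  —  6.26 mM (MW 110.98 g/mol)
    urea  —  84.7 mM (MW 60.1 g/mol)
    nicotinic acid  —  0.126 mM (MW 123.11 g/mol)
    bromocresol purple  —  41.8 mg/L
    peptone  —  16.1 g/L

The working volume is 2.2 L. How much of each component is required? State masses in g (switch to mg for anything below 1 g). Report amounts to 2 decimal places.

calcium chloride 1.53 g; urea 11.20 g; nicotinic acid 34.13 mg; bromocresol purple 91.96 mg; peptone 35.42 g

Scale factor relative to 1 L: 2.2.
calcium chloride: 6.26 mmol/L × 110.98 g/mol × 2.2 L ÷ 1000 = 1.53 g
urea: 84.7 mmol/L × 60.1 g/mol × 2.2 L ÷ 1000 = 11.20 g
nicotinic acid: 0.126 mmol/L × 123.11 mg/mmol × 2.2 L = 34.13 mg
bromocresol purple: 41.8 mg/L × 2.2 L = 91.96 mg
peptone: 16.1 g/L × 2.2 L = 35.42 g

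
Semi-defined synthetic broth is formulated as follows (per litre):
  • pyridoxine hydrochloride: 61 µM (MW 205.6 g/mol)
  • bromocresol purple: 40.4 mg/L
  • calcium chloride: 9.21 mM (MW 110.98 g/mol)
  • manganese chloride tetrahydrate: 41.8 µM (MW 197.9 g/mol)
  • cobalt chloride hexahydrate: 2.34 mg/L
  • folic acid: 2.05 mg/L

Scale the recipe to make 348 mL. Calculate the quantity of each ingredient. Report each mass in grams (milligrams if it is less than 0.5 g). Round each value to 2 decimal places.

pyridoxine hydrochloride 4.36 mg; bromocresol purple 14.06 mg; calcium chloride 355.70 mg; manganese chloride tetrahydrate 2.88 mg; cobalt chloride hexahydrate 0.81 mg; folic acid 0.71 mg

Scale factor relative to 1 L: 0.348.
pyridoxine hydrochloride: 61 µmol/L × 205.6 g/mol × 0.348 L ÷ 1000 = 4.36 mg
bromocresol purple: 40.4 mg/L × 0.348 L = 14.06 mg
calcium chloride: 9.21 mmol/L × 110.98 mg/mmol × 0.348 L = 355.70 mg
manganese chloride tetrahydrate: 41.8 µmol/L × 197.9 g/mol × 0.348 L ÷ 1000 = 2.88 mg
cobalt chloride hexahydrate: 2.34 mg/L × 0.348 L = 0.81 mg
folic acid: 2.05 mg/L × 0.348 L = 0.71 mg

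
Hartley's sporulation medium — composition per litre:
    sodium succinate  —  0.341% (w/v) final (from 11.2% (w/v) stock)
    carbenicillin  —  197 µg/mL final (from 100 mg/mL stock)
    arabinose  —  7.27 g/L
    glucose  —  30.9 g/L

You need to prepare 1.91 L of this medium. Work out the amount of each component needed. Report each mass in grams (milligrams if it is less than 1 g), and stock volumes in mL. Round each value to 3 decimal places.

Working volume: 1.91 L.
sodium succinate: C1V1 = C2V2 → 0.341% ÷ 11.2% × 1910 mL = 58.153 mL
carbenicillin: C1V1 = C2V2 → 197 µg/mL × 1910 mL ÷ 100000 µg/mL = 3.763 mL
arabinose: 7.27 g/L × 1.91 L = 13.886 g
glucose: 30.9 g/L × 1.91 L = 59.019 g

sodium succinate 58.153 mL; carbenicillin 3.763 mL; arabinose 13.886 g; glucose 59.019 g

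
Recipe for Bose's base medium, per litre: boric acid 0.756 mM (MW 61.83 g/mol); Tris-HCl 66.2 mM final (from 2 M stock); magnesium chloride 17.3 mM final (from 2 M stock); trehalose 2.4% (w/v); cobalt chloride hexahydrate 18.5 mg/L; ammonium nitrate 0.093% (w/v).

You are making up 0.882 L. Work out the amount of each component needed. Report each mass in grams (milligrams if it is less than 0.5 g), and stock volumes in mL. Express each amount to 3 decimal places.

boric acid 41.228 mg; Tris-HCl 29.194 mL; magnesium chloride 7.629 mL; trehalose 21.168 g; cobalt chloride hexahydrate 16.317 mg; ammonium nitrate 0.820 g

Scale factor relative to 1 L: 0.882.
boric acid: 0.756 mmol/L × 61.83 mg/mmol × 0.882 L = 41.228 mg
Tris-HCl: C1V1 = C2V2 → 66.2 mM × 882 mL ÷ 2000 mM = 29.194 mL
magnesium chloride: V = C2·V2/C1 = 17.3 mM × 882 mL ÷ 2000 mM = 7.629 mL
trehalose: 2.4% w/v = 24 g/L → 24 × 0.882 L = 21.168 g
cobalt chloride hexahydrate: 18.5 mg/L × 0.882 L = 16.317 mg
ammonium nitrate: 0.093 g per 100 mL × 882 mL ÷ 100 = 0.820 g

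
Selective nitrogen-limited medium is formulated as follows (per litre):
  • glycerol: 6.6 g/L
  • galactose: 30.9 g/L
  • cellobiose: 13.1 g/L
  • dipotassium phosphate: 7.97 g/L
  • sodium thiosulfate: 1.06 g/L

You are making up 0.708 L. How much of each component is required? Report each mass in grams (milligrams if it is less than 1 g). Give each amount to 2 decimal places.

glycerol 4.67 g; galactose 21.88 g; cellobiose 9.27 g; dipotassium phosphate 5.64 g; sodium thiosulfate 750.48 mg

Working volume: 0.708 L.
glycerol: 6.6 g/L × 0.708 L = 4.67 g
galactose: 30.9 g/L × 0.708 L = 21.88 g
cellobiose: 13.1 g/L × 0.708 L = 9.27 g
dipotassium phosphate: 7.97 g/L × 0.708 L = 5.64 g
sodium thiosulfate: 1.06 g/L × 0.708 L = 0.75048 g = 750.48 mg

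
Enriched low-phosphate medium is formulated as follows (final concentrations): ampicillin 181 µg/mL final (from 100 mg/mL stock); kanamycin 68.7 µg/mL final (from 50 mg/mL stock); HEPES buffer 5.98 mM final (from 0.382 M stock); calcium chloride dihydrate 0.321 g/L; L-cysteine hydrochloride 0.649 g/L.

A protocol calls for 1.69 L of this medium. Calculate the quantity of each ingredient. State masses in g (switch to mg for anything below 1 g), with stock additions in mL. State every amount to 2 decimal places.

ampicillin 3.06 mL; kanamycin 2.32 mL; HEPES buffer 26.46 mL; calcium chloride dihydrate 542.49 mg; L-cysteine hydrochloride 1.10 g

Working volume: 1.69 L.
ampicillin: V = C2·V2/C1 = 181 µg/mL × 1690 mL ÷ 100000 µg/mL = 3.06 mL
kanamycin: C1V1 = C2V2 → 68.7 µg/mL × 1690 mL ÷ 50000 µg/mL = 2.32 mL
HEPES buffer: C1V1 = C2V2 → 5.98 mM × 1690 mL ÷ 382 mM = 26.46 mL
calcium chloride dihydrate: 0.321 g/L × 1.69 L = 0.54249 g = 542.49 mg
L-cysteine hydrochloride: 0.649 g/L × 1.69 L = 1.10 g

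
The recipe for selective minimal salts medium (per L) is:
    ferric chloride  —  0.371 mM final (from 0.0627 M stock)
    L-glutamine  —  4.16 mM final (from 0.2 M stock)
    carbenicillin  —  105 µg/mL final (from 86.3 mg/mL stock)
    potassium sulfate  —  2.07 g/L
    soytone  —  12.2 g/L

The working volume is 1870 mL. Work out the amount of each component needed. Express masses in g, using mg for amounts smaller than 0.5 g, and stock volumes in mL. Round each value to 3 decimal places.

Scale factor relative to 1 L: 1.87.
ferric chloride: C1V1 = C2V2 → 0.371 mM × 1870 mL ÷ 62.7 mM = 11.065 mL
L-glutamine: C1V1 = C2V2 → 4.16 mM × 1870 mL ÷ 200 mM = 38.896 mL
carbenicillin: C1V1 = C2V2 → 105 µg/mL × 1870 mL ÷ 86300 µg/mL = 2.275 mL
potassium sulfate: 2.07 g/L × 1.87 L = 3.871 g
soytone: 12.2 g/L × 1.87 L = 22.814 g

ferric chloride 11.065 mL; L-glutamine 38.896 mL; carbenicillin 2.275 mL; potassium sulfate 3.871 g; soytone 22.814 g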